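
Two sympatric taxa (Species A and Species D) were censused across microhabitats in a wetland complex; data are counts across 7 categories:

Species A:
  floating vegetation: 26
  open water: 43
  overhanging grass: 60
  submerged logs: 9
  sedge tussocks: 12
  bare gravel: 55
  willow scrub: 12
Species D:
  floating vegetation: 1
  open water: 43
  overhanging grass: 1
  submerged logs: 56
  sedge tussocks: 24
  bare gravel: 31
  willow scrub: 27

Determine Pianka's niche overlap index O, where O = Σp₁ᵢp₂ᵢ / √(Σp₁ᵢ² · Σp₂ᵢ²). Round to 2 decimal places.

Proportions for Species A (n=217): 26/217=0.1198, 43/217=0.1982, 60/217=0.2765, 9/217=0.0415, 12/217=0.0553, 55/217=0.2535, 12/217=0.0553
Proportions for Species D (n=183): 1/183=0.0055, 43/183=0.2350, 1/183=0.0055, 56/183=0.3060, 24/183=0.1311, 31/183=0.1694, 27/183=0.1475
Σ p₁ᵢp₂ᵢ = 0.000659 + 0.046577 + 0.001521 + 0.012699 + 0.007250 + 0.042943 + 0.008157 = 0.119806
Σp_1ᵢ² = 0.1198² + 0.1982² + 0.2765² + 0.0415² + 0.0553² + 0.2535² + 0.0553² = 0.014352 + 0.039283 + 0.076452 + 0.001722 + 0.003058 + 0.064262 + 0.003058 = 0.202187
Σp_2ᵢ² = 0.0055² + 0.2350² + 0.0055² + 0.3060² + 0.1311² + 0.1694² + 0.1475² = 0.000030 + 0.055225 + 0.000030 + 0.093636 + 0.017187 + 0.028696 + 0.021756 = 0.216560
O = 0.119806 / √(0.202187 × 0.216560) = 0.119806 / 0.2092501 = 0.5725

0.57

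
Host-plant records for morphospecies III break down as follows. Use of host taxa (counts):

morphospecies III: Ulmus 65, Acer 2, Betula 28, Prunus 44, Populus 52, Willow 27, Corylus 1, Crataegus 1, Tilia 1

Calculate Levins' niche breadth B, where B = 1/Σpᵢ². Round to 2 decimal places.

Proportions for morphospecies III (n=221): 65/221=0.2941, 2/221=0.0090, 28/221=0.1267, 44/221=0.1991, 52/221=0.2353, 27/221=0.1222, 1/221=0.0045, 1/221=0.0045, 1/221=0.0045
Σpᵢ² = 0.2941² + 0.0090² + 0.1267² + 0.1991² + 0.2353² + 0.1222² + 0.0045² + 0.0045² + 0.0045² = 0.086495 + 0.000081 + 0.016053 + 0.039641 + 0.055366 + 0.014933 + 0.000020 + 0.000020 + 0.000020 = 0.212629
B = 1 / 0.212629 = 4.7030

4.70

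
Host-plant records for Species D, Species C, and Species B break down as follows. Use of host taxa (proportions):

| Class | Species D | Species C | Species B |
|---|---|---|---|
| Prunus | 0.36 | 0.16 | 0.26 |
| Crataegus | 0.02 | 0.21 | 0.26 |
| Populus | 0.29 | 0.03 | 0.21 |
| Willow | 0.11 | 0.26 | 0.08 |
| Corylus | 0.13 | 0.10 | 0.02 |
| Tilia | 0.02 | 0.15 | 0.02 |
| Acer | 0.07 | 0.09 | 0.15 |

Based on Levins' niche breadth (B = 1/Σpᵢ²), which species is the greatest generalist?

Σp_Dᵢ² = 0.36² + 0.02² + 0.29² + 0.11² + 0.13² + 0.02² + 0.07² = 0.1296 + 0.0004 + 0.0841 + 0.0121 + 0.0169 + 0.0004 + 0.0049 = 0.2484
B_D = 1 / 0.2484 = 4.0258
Σp_Cᵢ² = 0.16² + 0.21² + 0.03² + 0.26² + 0.10² + 0.15² + 0.09² = 0.0256 + 0.0441 + 0.0009 + 0.0676 + 0.0100 + 0.0225 + 0.0081 = 0.1788
B_C = 1 / 0.1788 = 5.5928
Σp_Bᵢ² = 0.26² + 0.26² + 0.21² + 0.08² + 0.02² + 0.02² + 0.15² = 0.0676 + 0.0676 + 0.0441 + 0.0064 + 0.0004 + 0.0004 + 0.0225 = 0.2090
B_B = 1 / 0.2090 = 4.7847
Highest B → broadest niche (most generalist): Species C (B = 5.59).

Species C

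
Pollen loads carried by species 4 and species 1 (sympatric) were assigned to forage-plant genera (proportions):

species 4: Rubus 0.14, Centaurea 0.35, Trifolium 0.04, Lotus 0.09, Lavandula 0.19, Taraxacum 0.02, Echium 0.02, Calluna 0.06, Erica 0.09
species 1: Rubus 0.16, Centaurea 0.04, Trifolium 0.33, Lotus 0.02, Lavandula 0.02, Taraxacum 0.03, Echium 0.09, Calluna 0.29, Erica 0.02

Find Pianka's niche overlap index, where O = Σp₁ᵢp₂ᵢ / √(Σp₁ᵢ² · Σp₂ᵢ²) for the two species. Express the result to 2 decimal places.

0.36

Σ p₁ᵢp₂ᵢ = 0.0224 + 0.0140 + 0.0132 + 0.0018 + 0.0038 + 0.0006 + 0.0018 + 0.0174 + 0.0018 = 0.0768
Σp_1ᵢ² = 0.14² + 0.35² + 0.04² + 0.09² + 0.19² + 0.02² + 0.02² + 0.06² + 0.09² = 0.0196 + 0.1225 + 0.0016 + 0.0081 + 0.0361 + 0.0004 + 0.0004 + 0.0036 + 0.0081 = 0.2004
Σp_2ᵢ² = 0.16² + 0.04² + 0.33² + 0.02² + 0.02² + 0.03² + 0.09² + 0.29² + 0.02² = 0.0256 + 0.0016 + 0.1089 + 0.0004 + 0.0004 + 0.0009 + 0.0081 + 0.0841 + 0.0004 = 0.2304
O = 0.0768 / √(0.2004 × 0.2304) = 0.0768 / 0.21488 = 0.3574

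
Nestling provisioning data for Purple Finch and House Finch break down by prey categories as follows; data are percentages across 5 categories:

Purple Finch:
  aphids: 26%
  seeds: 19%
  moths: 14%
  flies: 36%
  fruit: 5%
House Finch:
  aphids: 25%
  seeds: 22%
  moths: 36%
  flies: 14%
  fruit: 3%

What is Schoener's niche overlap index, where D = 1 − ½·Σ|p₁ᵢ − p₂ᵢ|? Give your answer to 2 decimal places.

Convert percentages to proportions (divide by 100).
Σ|p₁ᵢ − p₂ᵢ| = 0.01 + 0.03 + 0.22 + 0.22 + 0.02 = 0.50
D = 1 − ½ × 0.50 = 1 − 0.250 = 0.7500

0.75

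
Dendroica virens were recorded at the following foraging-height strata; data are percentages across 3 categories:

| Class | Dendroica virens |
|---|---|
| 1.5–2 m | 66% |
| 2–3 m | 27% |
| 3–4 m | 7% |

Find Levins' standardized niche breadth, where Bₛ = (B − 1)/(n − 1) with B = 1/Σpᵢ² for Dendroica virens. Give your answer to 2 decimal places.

Convert percentages to proportions (divide by 100).
Σpᵢ² = 0.66² + 0.27² + 0.07² = 0.4356 + 0.0729 + 0.0049 = 0.5134
B = 1 / 0.5134 = 1.9478
Bₛ = (B − 1)/(n − 1) = (1.9478 − 1)/(3 − 1) = 0.9478/2 = 0.4739

0.47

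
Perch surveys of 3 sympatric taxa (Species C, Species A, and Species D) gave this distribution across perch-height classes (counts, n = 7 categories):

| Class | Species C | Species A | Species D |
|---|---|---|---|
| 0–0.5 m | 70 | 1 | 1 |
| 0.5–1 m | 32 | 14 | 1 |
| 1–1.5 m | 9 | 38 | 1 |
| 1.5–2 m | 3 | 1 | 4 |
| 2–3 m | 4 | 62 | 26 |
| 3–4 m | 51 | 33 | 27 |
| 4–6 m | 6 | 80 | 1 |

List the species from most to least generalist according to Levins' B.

Proportions for Species C (n=175): 70/175=0.4000, 32/175=0.1829, 9/175=0.0514, 3/175=0.0171, 4/175=0.0229, 51/175=0.2914, 6/175=0.0343
Proportions for Species A (n=229): 1/229=0.0044, 14/229=0.0611, 38/229=0.1659, 1/229=0.0044, 62/229=0.2707, 33/229=0.1441, 80/229=0.3493
Proportions for Species D (n=61): 1/61=0.0164, 1/61=0.0164, 1/61=0.0164, 4/61=0.0656, 26/61=0.4262, 27/61=0.4426, 1/61=0.0164
Σp_Cᵢ² = 0.4000² + 0.1829² + 0.0514² + 0.0171² + 0.0229² + 0.2914² + 0.0343² = 0.160000 + 0.033452 + 0.002642 + 0.000292 + 0.000524 + 0.084914 + 0.001176 = 0.283000
B_C = 1 / 0.283000 = 3.5336
Σp_Aᵢ² = 0.0044² + 0.0611² + 0.1659² + 0.0044² + 0.2707² + 0.1441² + 0.3493² = 0.000019 + 0.003733 + 0.027523 + 0.000019 + 0.073278 + 0.020765 + 0.122010 = 0.247347
B_A = 1 / 0.247347 = 4.0429
Σp_Dᵢ² = 0.0164² + 0.0164² + 0.0164² + 0.0656² + 0.4262² + 0.4426² + 0.0164² = 0.000269 + 0.000269 + 0.000269 + 0.004303 + 0.181646 + 0.195895 + 0.000269 = 0.382920
B_D = 1 / 0.382920 = 2.6115
Ranking by B (broadest → narrowest): Species A (4.04) > Species C (3.53) > Species D (2.61)

Species A > Species C > Species D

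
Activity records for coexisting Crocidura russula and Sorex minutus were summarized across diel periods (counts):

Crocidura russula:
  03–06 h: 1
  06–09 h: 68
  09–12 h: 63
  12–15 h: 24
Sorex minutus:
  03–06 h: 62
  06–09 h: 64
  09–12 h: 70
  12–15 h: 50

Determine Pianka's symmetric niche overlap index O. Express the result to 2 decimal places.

0.85

Proportions for Crocidura russula (n=156): 1/156=0.0064, 68/156=0.4359, 63/156=0.4038, 24/156=0.1538
Proportions for Sorex minutus (n=246): 62/246=0.2520, 64/246=0.2602, 70/246=0.2846, 50/246=0.2033
Σ p₁ᵢp₂ᵢ = 0.001613 + 0.113421 + 0.114921 + 0.031268 = 0.261223
Σp_1ᵢ² = 0.0064² + 0.4359² + 0.4038² + 0.1538² = 0.000041 + 0.190009 + 0.163054 + 0.023654 = 0.376758
Σp_2ᵢ² = 0.2520² + 0.2602² + 0.2846² + 0.2033² = 0.063504 + 0.067704 + 0.080997 + 0.041331 = 0.253536
O = 0.261223 / √(0.376758 × 0.253536) = 0.261223 / 0.3090659 = 0.8452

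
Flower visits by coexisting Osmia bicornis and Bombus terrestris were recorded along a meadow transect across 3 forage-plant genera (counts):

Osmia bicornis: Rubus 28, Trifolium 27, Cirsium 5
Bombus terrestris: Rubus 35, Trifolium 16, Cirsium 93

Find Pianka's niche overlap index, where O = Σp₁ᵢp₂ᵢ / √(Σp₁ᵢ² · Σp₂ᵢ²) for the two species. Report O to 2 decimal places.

Proportions for Osmia bicornis (n=60): 28/60=0.4667, 27/60=0.4500, 5/60=0.0833
Proportions for Bombus terrestris (n=144): 35/144=0.2431, 16/144=0.1111, 93/144=0.6458
Σ p₁ᵢp₂ᵢ = 0.113455 + 0.049995 + 0.053795 = 0.217245
Σp_1ᵢ² = 0.4667² + 0.4500² + 0.0833² = 0.217809 + 0.202500 + 0.006939 = 0.427248
Σp_2ᵢ² = 0.2431² + 0.1111² + 0.6458² = 0.059098 + 0.012343 + 0.417058 = 0.488499
O = 0.217245 / √(0.427248 × 0.488499) = 0.217245 / 0.4568481 = 0.4755

0.48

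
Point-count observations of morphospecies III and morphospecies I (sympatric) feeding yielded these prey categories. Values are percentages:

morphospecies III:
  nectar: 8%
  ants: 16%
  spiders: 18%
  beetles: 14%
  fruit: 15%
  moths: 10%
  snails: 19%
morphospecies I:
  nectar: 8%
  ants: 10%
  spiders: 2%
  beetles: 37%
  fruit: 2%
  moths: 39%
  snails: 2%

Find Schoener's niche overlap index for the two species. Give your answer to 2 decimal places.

0.48

Convert percentages to proportions (divide by 100).
Σ|p₁ᵢ − p₂ᵢ| = 0.00 + 0.06 + 0.16 + 0.23 + 0.13 + 0.29 + 0.17 = 1.04
D = 1 − ½ × 1.04 = 1 − 0.520 = 0.4800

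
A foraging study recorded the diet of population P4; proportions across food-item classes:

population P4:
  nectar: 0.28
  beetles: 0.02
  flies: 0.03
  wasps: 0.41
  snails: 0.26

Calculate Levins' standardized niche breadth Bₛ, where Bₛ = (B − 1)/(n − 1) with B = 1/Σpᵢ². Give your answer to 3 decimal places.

Σpᵢ² = 0.28² + 0.02² + 0.03² + 0.41² + 0.26² = 0.0784 + 0.0004 + 0.0009 + 0.1681 + 0.0676 = 0.3154
B = 1 / 0.3154 = 3.17058
Bₛ = (B − 1)/(n − 1) = (3.17058 − 1)/(5 − 1) = 2.17058/4 = 0.54265

0.543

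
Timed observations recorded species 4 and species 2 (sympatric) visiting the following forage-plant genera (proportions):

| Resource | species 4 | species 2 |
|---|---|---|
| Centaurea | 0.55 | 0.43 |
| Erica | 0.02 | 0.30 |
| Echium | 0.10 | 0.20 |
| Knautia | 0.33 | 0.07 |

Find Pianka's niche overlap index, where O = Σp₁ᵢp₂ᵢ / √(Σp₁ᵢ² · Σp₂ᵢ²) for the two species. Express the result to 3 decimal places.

0.778

Σ p₁ᵢp₂ᵢ = 0.2365 + 0.0060 + 0.0200 + 0.0231 = 0.2856
Σp_1ᵢ² = 0.55² + 0.02² + 0.10² + 0.33² = 0.3025 + 0.0004 + 0.0100 + 0.1089 = 0.4218
Σp_2ᵢ² = 0.43² + 0.30² + 0.20² + 0.07² = 0.1849 + 0.0900 + 0.0400 + 0.0049 = 0.3198
O = 0.2856 / √(0.4218 × 0.3198) = 0.2856 / 0.367276 = 0.77762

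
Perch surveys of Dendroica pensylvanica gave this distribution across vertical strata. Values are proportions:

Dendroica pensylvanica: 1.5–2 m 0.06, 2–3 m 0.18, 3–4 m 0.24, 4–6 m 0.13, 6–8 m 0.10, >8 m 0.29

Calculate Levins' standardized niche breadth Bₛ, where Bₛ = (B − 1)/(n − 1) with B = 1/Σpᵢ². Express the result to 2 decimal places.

0.78

Σpᵢ² = 0.06² + 0.18² + 0.24² + 0.13² + 0.10² + 0.29² = 0.0036 + 0.0324 + 0.0576 + 0.0169 + 0.0100 + 0.0841 = 0.2046
B = 1 / 0.2046 = 4.8876
Bₛ = (B − 1)/(n − 1) = (4.8876 − 1)/(6 − 1) = 3.8876/5 = 0.7775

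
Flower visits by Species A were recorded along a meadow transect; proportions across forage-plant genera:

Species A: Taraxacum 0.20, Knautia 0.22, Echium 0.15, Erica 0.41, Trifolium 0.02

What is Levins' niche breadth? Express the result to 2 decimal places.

Σpᵢ² = 0.20² + 0.22² + 0.15² + 0.41² + 0.02² = 0.0400 + 0.0484 + 0.0225 + 0.1681 + 0.0004 = 0.2794
B = 1 / 0.2794 = 3.5791

3.58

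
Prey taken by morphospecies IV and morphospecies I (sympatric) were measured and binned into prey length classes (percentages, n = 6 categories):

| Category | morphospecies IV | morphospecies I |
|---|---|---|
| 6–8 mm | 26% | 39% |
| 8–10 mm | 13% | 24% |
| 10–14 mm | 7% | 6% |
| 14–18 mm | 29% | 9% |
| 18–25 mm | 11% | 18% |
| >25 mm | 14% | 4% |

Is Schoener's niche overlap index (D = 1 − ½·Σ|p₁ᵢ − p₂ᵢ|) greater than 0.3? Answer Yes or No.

Convert percentages to proportions (divide by 100).
Σ|p₁ᵢ − p₂ᵢ| = 0.13 + 0.11 + 0.01 + 0.20 + 0.07 + 0.10 = 0.62
D = 1 − ½ × 0.62 = 1 − 0.310 = 0.6900
D = 0.6900 > 0.3 → Yes.

Yes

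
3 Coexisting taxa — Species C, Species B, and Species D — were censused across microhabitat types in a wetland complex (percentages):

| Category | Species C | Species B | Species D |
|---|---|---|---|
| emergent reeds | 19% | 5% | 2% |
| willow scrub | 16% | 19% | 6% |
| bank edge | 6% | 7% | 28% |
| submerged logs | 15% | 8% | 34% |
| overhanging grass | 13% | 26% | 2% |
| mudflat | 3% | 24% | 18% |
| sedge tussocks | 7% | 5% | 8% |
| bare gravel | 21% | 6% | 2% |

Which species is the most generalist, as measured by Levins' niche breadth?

Species C

Convert percentages to proportions (divide by 100).
Σp_Cᵢ² = 0.19² + 0.16² + 0.06² + 0.15² + 0.13² + 0.03² + 0.07² + 0.21² = 0.0361 + 0.0256 + 0.0036 + 0.0225 + 0.0169 + 0.0009 + 0.0049 + 0.0441 = 0.1546
B_C = 1 / 0.1546 = 6.4683
Σp_Bᵢ² = 0.05² + 0.19² + 0.07² + 0.08² + 0.26² + 0.24² + 0.05² + 0.06² = 0.0025 + 0.0361 + 0.0049 + 0.0064 + 0.0676 + 0.0576 + 0.0025 + 0.0036 = 0.1812
B_B = 1 / 0.1812 = 5.5188
Σp_Dᵢ² = 0.02² + 0.06² + 0.28² + 0.34² + 0.02² + 0.18² + 0.08² + 0.02² = 0.0004 + 0.0036 + 0.0784 + 0.1156 + 0.0004 + 0.0324 + 0.0064 + 0.0004 = 0.2376
B_D = 1 / 0.2376 = 4.2088
Highest B → broadest niche (most generalist): Species C (B = 6.47).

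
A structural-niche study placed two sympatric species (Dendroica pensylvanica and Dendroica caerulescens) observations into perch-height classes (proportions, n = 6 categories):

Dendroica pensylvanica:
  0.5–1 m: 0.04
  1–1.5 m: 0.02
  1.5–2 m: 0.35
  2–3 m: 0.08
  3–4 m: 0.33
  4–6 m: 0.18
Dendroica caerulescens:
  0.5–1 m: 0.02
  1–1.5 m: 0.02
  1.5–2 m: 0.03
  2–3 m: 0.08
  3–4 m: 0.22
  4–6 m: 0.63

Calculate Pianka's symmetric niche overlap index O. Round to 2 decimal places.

Σ p₁ᵢp₂ᵢ = 0.0008 + 0.0004 + 0.0105 + 0.0064 + 0.0726 + 0.1134 = 0.2041
Σp_1ᵢ² = 0.04² + 0.02² + 0.35² + 0.08² + 0.33² + 0.18² = 0.0016 + 0.0004 + 0.1225 + 0.0064 + 0.1089 + 0.0324 = 0.2722
Σp_2ᵢ² = 0.02² + 0.02² + 0.03² + 0.08² + 0.22² + 0.63² = 0.0004 + 0.0004 + 0.0009 + 0.0064 + 0.0484 + 0.3969 = 0.4534
O = 0.2041 / √(0.2722 × 0.4534) = 0.2041 / 0.35131 = 0.5810

0.58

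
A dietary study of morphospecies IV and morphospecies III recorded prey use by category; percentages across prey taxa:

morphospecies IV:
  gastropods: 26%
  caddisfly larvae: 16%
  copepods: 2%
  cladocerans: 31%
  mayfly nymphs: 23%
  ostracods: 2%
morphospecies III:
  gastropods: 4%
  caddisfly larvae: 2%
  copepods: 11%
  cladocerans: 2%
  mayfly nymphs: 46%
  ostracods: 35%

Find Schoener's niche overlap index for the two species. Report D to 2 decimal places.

0.35

Convert percentages to proportions (divide by 100).
Σ|p₁ᵢ − p₂ᵢ| = 0.22 + 0.14 + 0.09 + 0.29 + 0.23 + 0.33 = 1.30
D = 1 − ½ × 1.30 = 1 − 0.650 = 0.3500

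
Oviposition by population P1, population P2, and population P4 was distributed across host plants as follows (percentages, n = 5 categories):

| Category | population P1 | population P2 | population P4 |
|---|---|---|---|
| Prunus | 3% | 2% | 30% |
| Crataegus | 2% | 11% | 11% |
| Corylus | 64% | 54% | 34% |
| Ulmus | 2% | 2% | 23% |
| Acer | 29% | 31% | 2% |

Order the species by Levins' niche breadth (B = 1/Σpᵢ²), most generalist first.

population P4 > population P2 > population P1

Convert percentages to proportions (divide by 100).
Σp_P1ᵢ² = 0.03² + 0.02² + 0.64² + 0.02² + 0.29² = 0.0009 + 0.0004 + 0.4096 + 0.0004 + 0.0841 = 0.4954
B_P1 = 1 / 0.4954 = 2.0186
Σp_P2ᵢ² = 0.02² + 0.11² + 0.54² + 0.02² + 0.31² = 0.0004 + 0.0121 + 0.2916 + 0.0004 + 0.0961 = 0.4006
B_P2 = 1 / 0.4006 = 2.4963
Σp_P4ᵢ² = 0.30² + 0.11² + 0.34² + 0.23² + 0.02² = 0.0900 + 0.0121 + 0.1156 + 0.0529 + 0.0004 = 0.2710
B_P4 = 1 / 0.2710 = 3.6900
Ranking by B (broadest → narrowest): population P4 (3.69) > population P2 (2.50) > population P1 (2.02)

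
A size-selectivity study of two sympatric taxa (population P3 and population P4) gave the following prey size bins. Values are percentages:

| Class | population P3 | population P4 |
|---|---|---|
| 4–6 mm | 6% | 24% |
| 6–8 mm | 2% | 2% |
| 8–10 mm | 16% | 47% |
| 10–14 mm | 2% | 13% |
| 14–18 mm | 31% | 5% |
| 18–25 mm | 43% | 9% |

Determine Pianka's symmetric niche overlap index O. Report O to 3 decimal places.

0.476

Convert percentages to proportions (divide by 100).
Σ p₁ᵢp₂ᵢ = 0.0144 + 0.0004 + 0.0752 + 0.0026 + 0.0155 + 0.0387 = 0.1468
Σp_1ᵢ² = 0.06² + 0.02² + 0.16² + 0.02² + 0.31² + 0.43² = 0.0036 + 0.0004 + 0.0256 + 0.0004 + 0.0961 + 0.1849 = 0.3110
Σp_2ᵢ² = 0.24² + 0.02² + 0.47² + 0.13² + 0.05² + 0.09² = 0.0576 + 0.0004 + 0.2209 + 0.0169 + 0.0025 + 0.0081 = 0.3064
O = 0.1468 / √(0.3110 × 0.3064) = 0.1468 / 0.308691 = 0.47556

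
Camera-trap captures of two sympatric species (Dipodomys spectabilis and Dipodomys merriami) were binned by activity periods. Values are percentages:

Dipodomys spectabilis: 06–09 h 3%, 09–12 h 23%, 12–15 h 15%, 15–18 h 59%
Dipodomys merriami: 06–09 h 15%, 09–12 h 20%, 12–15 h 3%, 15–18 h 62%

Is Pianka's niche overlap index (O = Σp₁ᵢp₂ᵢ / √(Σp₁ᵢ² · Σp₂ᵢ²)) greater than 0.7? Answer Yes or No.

Convert percentages to proportions (divide by 100).
Σ p₁ᵢp₂ᵢ = 0.0045 + 0.0460 + 0.0045 + 0.3658 = 0.4208
Σp_1ᵢ² = 0.03² + 0.23² + 0.15² + 0.59² = 0.0009 + 0.0529 + 0.0225 + 0.3481 = 0.4244
Σp_2ᵢ² = 0.15² + 0.20² + 0.03² + 0.62² = 0.0225 + 0.0400 + 0.0009 + 0.3844 = 0.4478
O = 0.4208 / √(0.4244 × 0.4478) = 0.4208 / 0.43594 = 0.9653
O = 0.9653 > 0.7 → Yes.

Yes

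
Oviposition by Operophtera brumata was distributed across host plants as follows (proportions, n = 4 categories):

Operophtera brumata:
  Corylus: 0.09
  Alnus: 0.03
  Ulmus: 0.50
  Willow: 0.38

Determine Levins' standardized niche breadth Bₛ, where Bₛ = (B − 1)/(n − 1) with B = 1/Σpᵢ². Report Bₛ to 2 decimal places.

0.49

Σpᵢ² = 0.09² + 0.03² + 0.50² + 0.38² = 0.0081 + 0.0009 + 0.2500 + 0.1444 = 0.4034
B = 1 / 0.4034 = 2.4789
Bₛ = (B − 1)/(n − 1) = (2.4789 − 1)/(4 − 1) = 1.4789/3 = 0.4930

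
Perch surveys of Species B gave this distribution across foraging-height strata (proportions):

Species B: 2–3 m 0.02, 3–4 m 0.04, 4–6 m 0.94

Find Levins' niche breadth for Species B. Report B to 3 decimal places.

Σpᵢ² = 0.02² + 0.04² + 0.94² = 0.0004 + 0.0016 + 0.8836 = 0.8856
B = 1 / 0.8856 = 1.12918

1.129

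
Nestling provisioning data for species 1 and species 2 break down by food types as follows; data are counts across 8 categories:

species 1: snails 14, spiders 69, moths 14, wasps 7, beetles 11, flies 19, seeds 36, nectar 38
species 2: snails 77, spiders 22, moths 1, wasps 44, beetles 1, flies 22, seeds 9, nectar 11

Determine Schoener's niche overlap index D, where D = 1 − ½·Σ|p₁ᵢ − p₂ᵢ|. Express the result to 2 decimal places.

0.43

Proportions for species 1 (n=208): 14/208=0.0673, 69/208=0.3317, 14/208=0.0673, 7/208=0.0337, 11/208=0.0529, 19/208=0.0913, 36/208=0.1731, 38/208=0.1827
Proportions for species 2 (n=187): 77/187=0.4118, 22/187=0.1176, 1/187=0.0053, 44/187=0.2353, 1/187=0.0053, 22/187=0.1176, 9/187=0.0481, 11/187=0.0588
Σ|p₁ᵢ − p₂ᵢ| = 0.3445 + 0.2141 + 0.0620 + 0.2016 + 0.0476 + 0.0263 + 0.1250 + 0.1239 = 1.1450
D = 1 − ½ × 1.1450 = 1 − 0.57250 = 0.42750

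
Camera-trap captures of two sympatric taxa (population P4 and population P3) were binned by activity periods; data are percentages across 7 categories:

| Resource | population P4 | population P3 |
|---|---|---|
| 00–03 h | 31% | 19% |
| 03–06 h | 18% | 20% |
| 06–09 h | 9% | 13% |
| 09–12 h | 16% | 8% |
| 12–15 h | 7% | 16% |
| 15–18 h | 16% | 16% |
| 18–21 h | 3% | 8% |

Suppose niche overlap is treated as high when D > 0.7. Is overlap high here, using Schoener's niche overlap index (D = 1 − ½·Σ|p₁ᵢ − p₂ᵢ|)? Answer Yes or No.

Yes

Convert percentages to proportions (divide by 100).
Σ|p₁ᵢ − p₂ᵢ| = 0.12 + 0.02 + 0.04 + 0.08 + 0.09 + 0.00 + 0.05 = 0.40
D = 1 − ½ × 0.40 = 1 − 0.200 = 0.8000
D = 0.8000 > 0.7 → Yes.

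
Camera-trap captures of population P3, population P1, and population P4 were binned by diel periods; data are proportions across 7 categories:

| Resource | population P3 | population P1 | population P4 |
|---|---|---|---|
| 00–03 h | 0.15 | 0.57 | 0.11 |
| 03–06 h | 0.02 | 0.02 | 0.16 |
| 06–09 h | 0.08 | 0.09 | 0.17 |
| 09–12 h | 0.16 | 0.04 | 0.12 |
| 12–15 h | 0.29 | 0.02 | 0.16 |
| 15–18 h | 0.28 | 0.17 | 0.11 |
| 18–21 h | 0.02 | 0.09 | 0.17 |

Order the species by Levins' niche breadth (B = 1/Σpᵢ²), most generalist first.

population P4 > population P3 > population P1

Σp_P3ᵢ² = 0.15² + 0.02² + 0.08² + 0.16² + 0.29² + 0.28² + 0.02² = 0.0225 + 0.0004 + 0.0064 + 0.0256 + 0.0841 + 0.0784 + 0.0004 = 0.2178
B_P3 = 1 / 0.2178 = 4.5914
Σp_P1ᵢ² = 0.57² + 0.02² + 0.09² + 0.04² + 0.02² + 0.17² + 0.09² = 0.3249 + 0.0004 + 0.0081 + 0.0016 + 0.0004 + 0.0289 + 0.0081 = 0.3724
B_P1 = 1 / 0.3724 = 2.6853
Σp_P4ᵢ² = 0.11² + 0.16² + 0.17² + 0.12² + 0.16² + 0.11² + 0.17² = 0.0121 + 0.0256 + 0.0289 + 0.0144 + 0.0256 + 0.0121 + 0.0289 = 0.1476
B_P4 = 1 / 0.1476 = 6.7751
Ranking by B (broadest → narrowest): population P4 (6.78) > population P3 (4.59) > population P1 (2.69)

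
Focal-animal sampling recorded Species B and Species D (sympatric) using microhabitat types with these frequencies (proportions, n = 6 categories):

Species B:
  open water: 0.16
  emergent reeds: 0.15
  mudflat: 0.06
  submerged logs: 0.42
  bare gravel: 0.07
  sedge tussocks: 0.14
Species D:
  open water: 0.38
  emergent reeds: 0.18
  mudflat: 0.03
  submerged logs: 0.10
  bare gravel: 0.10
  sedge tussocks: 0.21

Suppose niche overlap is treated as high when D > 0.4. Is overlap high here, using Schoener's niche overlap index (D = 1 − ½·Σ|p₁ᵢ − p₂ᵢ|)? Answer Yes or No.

Σ|p₁ᵢ − p₂ᵢ| = 0.22 + 0.03 + 0.03 + 0.32 + 0.03 + 0.07 = 0.70
D = 1 − ½ × 0.70 = 1 − 0.350 = 0.6500
D = 0.6500 > 0.4 → Yes.

Yes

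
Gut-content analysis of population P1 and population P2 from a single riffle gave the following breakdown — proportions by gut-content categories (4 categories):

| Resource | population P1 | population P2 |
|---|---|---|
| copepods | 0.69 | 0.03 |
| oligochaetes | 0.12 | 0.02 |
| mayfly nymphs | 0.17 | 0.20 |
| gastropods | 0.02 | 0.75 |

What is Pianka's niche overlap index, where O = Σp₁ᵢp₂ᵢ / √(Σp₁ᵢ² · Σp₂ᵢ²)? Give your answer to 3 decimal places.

0.129

Σ p₁ᵢp₂ᵢ = 0.0207 + 0.0024 + 0.0340 + 0.0150 = 0.0721
Σp_1ᵢ² = 0.69² + 0.12² + 0.17² + 0.02² = 0.4761 + 0.0144 + 0.0289 + 0.0004 = 0.5198
Σp_2ᵢ² = 0.03² + 0.02² + 0.20² + 0.75² = 0.0009 + 0.0004 + 0.0400 + 0.5625 = 0.6038
O = 0.0721 / √(0.5198 × 0.6038) = 0.0721 / 0.560228 = 0.12870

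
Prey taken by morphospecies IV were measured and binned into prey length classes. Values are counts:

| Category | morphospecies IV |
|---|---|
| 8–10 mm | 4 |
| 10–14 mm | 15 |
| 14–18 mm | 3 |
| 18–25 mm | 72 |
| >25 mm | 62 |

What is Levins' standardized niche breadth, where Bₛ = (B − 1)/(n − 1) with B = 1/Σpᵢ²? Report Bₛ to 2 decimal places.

Proportions for morphospecies IV (n=156): 4/156=0.0256, 15/156=0.0962, 3/156=0.0192, 72/156=0.4615, 62/156=0.3974
Σpᵢ² = 0.0256² + 0.0962² + 0.0192² + 0.4615² + 0.3974² = 0.000655 + 0.009254 + 0.000369 + 0.212982 + 0.157927 = 0.381187
B = 1 / 0.381187 = 2.6234
Bₛ = (B − 1)/(n − 1) = (2.6234 − 1)/(5 − 1) = 1.6234/4 = 0.4059

0.41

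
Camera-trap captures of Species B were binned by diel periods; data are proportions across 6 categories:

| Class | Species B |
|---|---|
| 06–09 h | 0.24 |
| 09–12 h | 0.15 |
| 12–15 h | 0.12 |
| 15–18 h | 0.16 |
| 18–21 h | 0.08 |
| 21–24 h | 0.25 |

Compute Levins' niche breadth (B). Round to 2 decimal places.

Σpᵢ² = 0.24² + 0.15² + 0.12² + 0.16² + 0.08² + 0.25² = 0.0576 + 0.0225 + 0.0144 + 0.0256 + 0.0064 + 0.0625 = 0.1890
B = 1 / 0.1890 = 5.2910

5.29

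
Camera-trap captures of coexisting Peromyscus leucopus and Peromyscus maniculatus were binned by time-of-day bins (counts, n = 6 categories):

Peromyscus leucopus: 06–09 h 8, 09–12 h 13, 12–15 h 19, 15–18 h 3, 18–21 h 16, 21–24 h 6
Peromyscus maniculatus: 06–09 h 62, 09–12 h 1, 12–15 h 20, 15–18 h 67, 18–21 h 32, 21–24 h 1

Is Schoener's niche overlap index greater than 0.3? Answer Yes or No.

Yes

Proportions for Peromyscus leucopus (n=65): 8/65=0.1231, 13/65=0.2000, 19/65=0.2923, 3/65=0.0462, 16/65=0.2462, 6/65=0.0923
Proportions for Peromyscus maniculatus (n=183): 62/183=0.3388, 1/183=0.0055, 20/183=0.1093, 67/183=0.3661, 32/183=0.1749, 1/183=0.0055
Σ|p₁ᵢ − p₂ᵢ| = 0.2157 + 0.1945 + 0.1830 + 0.3199 + 0.0713 + 0.0868 = 1.0712
D = 1 − ½ × 1.0712 = 1 − 0.53560 = 0.46440
D = 0.46440 > 0.3 → Yes.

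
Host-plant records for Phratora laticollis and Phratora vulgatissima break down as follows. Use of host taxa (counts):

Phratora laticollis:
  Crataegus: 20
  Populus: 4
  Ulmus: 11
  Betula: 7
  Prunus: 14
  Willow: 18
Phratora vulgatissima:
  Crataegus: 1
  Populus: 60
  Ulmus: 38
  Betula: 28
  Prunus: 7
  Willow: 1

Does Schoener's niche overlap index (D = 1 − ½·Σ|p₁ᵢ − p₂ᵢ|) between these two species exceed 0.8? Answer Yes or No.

Proportions for Phratora laticollis (n=74): 20/74=0.2703, 4/74=0.0541, 11/74=0.1486, 7/74=0.0946, 14/74=0.1892, 18/74=0.2432
Proportions for Phratora vulgatissima (n=135): 1/135=0.0074, 60/135=0.4444, 38/135=0.2815, 28/135=0.2074, 7/135=0.0519, 1/135=0.0074
Σ|p₁ᵢ − p₂ᵢ| = 0.2629 + 0.3903 + 0.1329 + 0.1128 + 0.1373 + 0.2358 = 1.2720
D = 1 − ½ × 1.2720 = 1 − 0.63600 = 0.36400
D = 0.36400 < 0.8 → No.

No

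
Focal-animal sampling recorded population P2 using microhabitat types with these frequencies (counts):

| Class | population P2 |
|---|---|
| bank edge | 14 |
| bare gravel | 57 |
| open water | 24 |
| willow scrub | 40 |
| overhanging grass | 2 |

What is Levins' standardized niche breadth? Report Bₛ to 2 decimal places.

0.58

Proportions for population P2 (n=137): 14/137=0.1022, 57/137=0.4161, 24/137=0.1752, 40/137=0.2920, 2/137=0.0146
Σpᵢ² = 0.1022² + 0.4161² + 0.1752² + 0.2920² + 0.0146² = 0.010445 + 0.173139 + 0.030695 + 0.085264 + 0.000213 = 0.299756
B = 1 / 0.299756 = 3.3360
Bₛ = (B − 1)/(n − 1) = (3.3360 − 1)/(5 − 1) = 2.3360/4 = 0.5840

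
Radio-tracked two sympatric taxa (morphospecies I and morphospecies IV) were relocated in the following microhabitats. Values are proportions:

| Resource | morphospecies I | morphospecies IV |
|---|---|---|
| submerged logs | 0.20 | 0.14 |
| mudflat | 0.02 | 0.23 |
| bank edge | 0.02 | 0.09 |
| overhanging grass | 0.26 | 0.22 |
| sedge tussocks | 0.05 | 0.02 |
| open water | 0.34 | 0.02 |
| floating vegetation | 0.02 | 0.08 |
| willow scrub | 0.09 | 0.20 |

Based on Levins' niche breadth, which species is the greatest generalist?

morphospecies IV

Σp_Iᵢ² = 0.20² + 0.02² + 0.02² + 0.26² + 0.05² + 0.34² + 0.02² + 0.09² = 0.0400 + 0.0004 + 0.0004 + 0.0676 + 0.0025 + 0.1156 + 0.0004 + 0.0081 = 0.2350
B_I = 1 / 0.2350 = 4.2553
Σp_IVᵢ² = 0.14² + 0.23² + 0.09² + 0.22² + 0.02² + 0.02² + 0.08² + 0.20² = 0.0196 + 0.0529 + 0.0081 + 0.0484 + 0.0004 + 0.0004 + 0.0064 + 0.0400 = 0.1762
B_IV = 1 / 0.1762 = 5.6754
Highest B → broadest niche (most generalist): morphospecies IV (B = 5.68).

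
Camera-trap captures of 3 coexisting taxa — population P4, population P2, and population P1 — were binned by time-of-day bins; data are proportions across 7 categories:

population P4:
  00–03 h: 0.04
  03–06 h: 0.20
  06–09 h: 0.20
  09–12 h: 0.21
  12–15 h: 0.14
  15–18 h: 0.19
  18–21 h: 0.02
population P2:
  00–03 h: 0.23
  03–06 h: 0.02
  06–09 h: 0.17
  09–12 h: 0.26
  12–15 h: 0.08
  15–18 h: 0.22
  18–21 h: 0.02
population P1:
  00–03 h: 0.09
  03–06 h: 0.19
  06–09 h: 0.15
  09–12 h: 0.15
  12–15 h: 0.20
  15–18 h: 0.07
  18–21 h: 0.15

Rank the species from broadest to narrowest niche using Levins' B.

population P1 > population P4 > population P2

Σp_P4ᵢ² = 0.04² + 0.20² + 0.20² + 0.21² + 0.14² + 0.19² + 0.02² = 0.0016 + 0.0400 + 0.0400 + 0.0441 + 0.0196 + 0.0361 + 0.0004 = 0.1818
B_P4 = 1 / 0.1818 = 5.5006
Σp_P2ᵢ² = 0.23² + 0.02² + 0.17² + 0.26² + 0.08² + 0.22² + 0.02² = 0.0529 + 0.0004 + 0.0289 + 0.0676 + 0.0064 + 0.0484 + 0.0004 = 0.2050
B_P2 = 1 / 0.2050 = 4.8780
Σp_P1ᵢ² = 0.09² + 0.19² + 0.15² + 0.15² + 0.20² + 0.07² + 0.15² = 0.0081 + 0.0361 + 0.0225 + 0.0225 + 0.0400 + 0.0049 + 0.0225 = 0.1566
B_P1 = 1 / 0.1566 = 6.3857
Ranking by B (broadest → narrowest): population P1 (6.39) > population P4 (5.50) > population P2 (4.88)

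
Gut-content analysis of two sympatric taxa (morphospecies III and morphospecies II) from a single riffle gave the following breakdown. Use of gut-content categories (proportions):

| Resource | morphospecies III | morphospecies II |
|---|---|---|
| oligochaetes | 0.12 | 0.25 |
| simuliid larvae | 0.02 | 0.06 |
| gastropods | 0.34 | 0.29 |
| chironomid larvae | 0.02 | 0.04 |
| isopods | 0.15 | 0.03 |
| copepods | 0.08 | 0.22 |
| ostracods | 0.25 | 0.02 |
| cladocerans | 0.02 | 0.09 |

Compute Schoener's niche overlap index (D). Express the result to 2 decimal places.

0.60

Σ|p₁ᵢ − p₂ᵢ| = 0.13 + 0.04 + 0.05 + 0.02 + 0.12 + 0.14 + 0.23 + 0.07 = 0.80
D = 1 − ½ × 0.80 = 1 − 0.400 = 0.6000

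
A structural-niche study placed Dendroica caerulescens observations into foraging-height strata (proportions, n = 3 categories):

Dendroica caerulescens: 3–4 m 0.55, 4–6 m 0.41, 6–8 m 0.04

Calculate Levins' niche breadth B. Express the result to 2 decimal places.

2.12

Σpᵢ² = 0.55² + 0.41² + 0.04² = 0.3025 + 0.1681 + 0.0016 = 0.4722
B = 1 / 0.4722 = 2.1177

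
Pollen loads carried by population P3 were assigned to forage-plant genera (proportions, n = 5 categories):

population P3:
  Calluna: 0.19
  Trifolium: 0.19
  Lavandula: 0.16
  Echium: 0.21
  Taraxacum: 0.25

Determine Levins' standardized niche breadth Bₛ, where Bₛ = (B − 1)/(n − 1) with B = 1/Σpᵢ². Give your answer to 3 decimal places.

0.973

Σpᵢ² = 0.19² + 0.19² + 0.16² + 0.21² + 0.25² = 0.0361 + 0.0361 + 0.0256 + 0.0441 + 0.0625 = 0.2044
B = 1 / 0.2044 = 4.89237
Bₛ = (B − 1)/(n − 1) = (4.89237 − 1)/(5 − 1) = 3.89237/4 = 0.97309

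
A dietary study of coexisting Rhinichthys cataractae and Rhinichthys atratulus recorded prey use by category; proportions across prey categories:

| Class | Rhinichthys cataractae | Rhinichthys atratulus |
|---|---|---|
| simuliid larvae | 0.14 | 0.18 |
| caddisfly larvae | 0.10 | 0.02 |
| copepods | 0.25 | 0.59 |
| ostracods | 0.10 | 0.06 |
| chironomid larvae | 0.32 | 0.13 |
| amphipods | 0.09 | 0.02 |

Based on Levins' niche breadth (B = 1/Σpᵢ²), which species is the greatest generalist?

Σp_cataᵢ² = 0.14² + 0.10² + 0.25² + 0.10² + 0.32² + 0.09² = 0.0196 + 0.0100 + 0.0625 + 0.0100 + 0.1024 + 0.0081 = 0.2126
B_cata = 1 / 0.2126 = 4.7037
Σp_atraᵢ² = 0.18² + 0.02² + 0.59² + 0.06² + 0.13² + 0.02² = 0.0324 + 0.0004 + 0.3481 + 0.0036 + 0.0169 + 0.0004 = 0.4018
B_atra = 1 / 0.4018 = 2.4888
Highest B → broadest niche (most generalist): Rhinichthys cataractae (B = 4.70).

Rhinichthys cataractae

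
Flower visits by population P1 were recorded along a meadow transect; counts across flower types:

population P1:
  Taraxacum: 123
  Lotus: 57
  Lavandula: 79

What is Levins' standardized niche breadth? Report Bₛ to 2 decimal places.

0.86

Proportions for population P1 (n=259): 123/259=0.4749, 57/259=0.2201, 79/259=0.3050
Σpᵢ² = 0.4749² + 0.2201² + 0.3050² = 0.225530 + 0.048444 + 0.093025 = 0.366999
B = 1 / 0.366999 = 2.7248
Bₛ = (B − 1)/(n − 1) = (2.7248 − 1)/(3 − 1) = 1.7248/2 = 0.8624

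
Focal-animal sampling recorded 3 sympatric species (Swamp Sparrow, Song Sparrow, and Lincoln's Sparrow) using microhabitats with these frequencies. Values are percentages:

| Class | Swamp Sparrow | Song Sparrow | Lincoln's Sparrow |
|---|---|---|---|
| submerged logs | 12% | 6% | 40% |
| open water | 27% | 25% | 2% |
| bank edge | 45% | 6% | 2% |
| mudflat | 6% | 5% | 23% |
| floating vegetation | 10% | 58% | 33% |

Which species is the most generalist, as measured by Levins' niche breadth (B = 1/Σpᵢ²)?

Swamp Sparrow

Convert percentages to proportions (divide by 100).
Σp_Swamᵢ² = 0.12² + 0.27² + 0.45² + 0.06² + 0.10² = 0.0144 + 0.0729 + 0.2025 + 0.0036 + 0.0100 = 0.3034
B_Swam = 1 / 0.3034 = 3.2960
Σp_Songᵢ² = 0.06² + 0.25² + 0.06² + 0.05² + 0.58² = 0.0036 + 0.0625 + 0.0036 + 0.0025 + 0.3364 = 0.4086
B_Song = 1 / 0.4086 = 2.4474
Σp_Lincᵢ² = 0.40² + 0.02² + 0.02² + 0.23² + 0.33² = 0.1600 + 0.0004 + 0.0004 + 0.0529 + 0.1089 = 0.3226
B_Linc = 1 / 0.3226 = 3.0998
Highest B → broadest niche (most generalist): Swamp Sparrow (B = 3.30).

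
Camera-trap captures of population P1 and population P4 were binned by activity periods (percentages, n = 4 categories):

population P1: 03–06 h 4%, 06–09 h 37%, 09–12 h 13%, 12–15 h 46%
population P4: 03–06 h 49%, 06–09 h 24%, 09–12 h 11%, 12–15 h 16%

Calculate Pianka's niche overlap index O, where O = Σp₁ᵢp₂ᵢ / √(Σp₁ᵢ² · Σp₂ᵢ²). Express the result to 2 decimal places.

0.56

Convert percentages to proportions (divide by 100).
Σ p₁ᵢp₂ᵢ = 0.0196 + 0.0888 + 0.0143 + 0.0736 = 0.1963
Σp_1ᵢ² = 0.04² + 0.37² + 0.13² + 0.46² = 0.0016 + 0.1369 + 0.0169 + 0.2116 = 0.3670
Σp_2ᵢ² = 0.49² + 0.24² + 0.11² + 0.16² = 0.2401 + 0.0576 + 0.0121 + 0.0256 = 0.3354
O = 0.1963 / √(0.3670 × 0.3354) = 0.1963 / 0.35084 = 0.5595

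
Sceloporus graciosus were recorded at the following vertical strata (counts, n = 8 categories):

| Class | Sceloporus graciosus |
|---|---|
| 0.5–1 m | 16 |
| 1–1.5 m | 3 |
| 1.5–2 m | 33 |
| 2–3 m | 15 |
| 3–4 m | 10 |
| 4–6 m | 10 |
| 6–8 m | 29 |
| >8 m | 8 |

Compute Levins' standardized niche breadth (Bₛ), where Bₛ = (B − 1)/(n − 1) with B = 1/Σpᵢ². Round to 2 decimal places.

0.68

Proportions for Sceloporus graciosus (n=124): 16/124=0.1290, 3/124=0.0242, 33/124=0.2661, 15/124=0.1210, 10/124=0.0806, 10/124=0.0806, 29/124=0.2339, 8/124=0.0645
Σpᵢ² = 0.1290² + 0.0242² + 0.2661² + 0.1210² + 0.0806² + 0.0806² + 0.2339² + 0.0645² = 0.016641 + 0.000586 + 0.070809 + 0.014641 + 0.006496 + 0.006496 + 0.054709 + 0.004160 = 0.174538
B = 1 / 0.174538 = 5.7294
Bₛ = (B − 1)/(n − 1) = (5.7294 − 1)/(8 − 1) = 4.7294/7 = 0.6756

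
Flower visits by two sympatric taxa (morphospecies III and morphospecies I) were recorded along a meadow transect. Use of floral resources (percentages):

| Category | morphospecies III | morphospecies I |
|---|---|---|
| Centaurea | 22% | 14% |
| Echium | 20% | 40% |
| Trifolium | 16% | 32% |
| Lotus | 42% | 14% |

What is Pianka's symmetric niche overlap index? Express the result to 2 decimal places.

Convert percentages to proportions (divide by 100).
Σ p₁ᵢp₂ᵢ = 0.0308 + 0.0800 + 0.0512 + 0.0588 = 0.2208
Σp_1ᵢ² = 0.22² + 0.20² + 0.16² + 0.42² = 0.0484 + 0.0400 + 0.0256 + 0.1764 = 0.2904
Σp_2ᵢ² = 0.14² + 0.40² + 0.32² + 0.14² = 0.0196 + 0.1600 + 0.1024 + 0.0196 = 0.3016
O = 0.2208 / √(0.2904 × 0.3016) = 0.2208 / 0.29595 = 0.7461

0.75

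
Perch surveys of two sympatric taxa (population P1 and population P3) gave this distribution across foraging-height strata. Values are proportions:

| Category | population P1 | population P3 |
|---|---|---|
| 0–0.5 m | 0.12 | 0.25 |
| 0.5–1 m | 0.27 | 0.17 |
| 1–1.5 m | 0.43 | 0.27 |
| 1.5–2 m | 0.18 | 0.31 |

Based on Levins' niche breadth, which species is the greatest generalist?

Σp_P1ᵢ² = 0.12² + 0.27² + 0.43² + 0.18² = 0.0144 + 0.0729 + 0.1849 + 0.0324 = 0.3046
B_P1 = 1 / 0.3046 = 3.2830
Σp_P3ᵢ² = 0.25² + 0.17² + 0.27² + 0.31² = 0.0625 + 0.0289 + 0.0729 + 0.0961 = 0.2604
B_P3 = 1 / 0.2604 = 3.8402
Highest B → broadest niche (most generalist): population P3 (B = 3.84).

population P3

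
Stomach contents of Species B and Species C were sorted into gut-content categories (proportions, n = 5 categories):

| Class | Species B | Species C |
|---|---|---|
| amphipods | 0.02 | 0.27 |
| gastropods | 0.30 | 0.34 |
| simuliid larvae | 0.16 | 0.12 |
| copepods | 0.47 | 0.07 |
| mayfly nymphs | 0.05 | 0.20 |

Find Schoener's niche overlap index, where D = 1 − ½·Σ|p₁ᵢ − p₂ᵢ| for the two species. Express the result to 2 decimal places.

0.56

Σ|p₁ᵢ − p₂ᵢ| = 0.25 + 0.04 + 0.04 + 0.40 + 0.15 = 0.88
D = 1 − ½ × 0.88 = 1 − 0.440 = 0.5600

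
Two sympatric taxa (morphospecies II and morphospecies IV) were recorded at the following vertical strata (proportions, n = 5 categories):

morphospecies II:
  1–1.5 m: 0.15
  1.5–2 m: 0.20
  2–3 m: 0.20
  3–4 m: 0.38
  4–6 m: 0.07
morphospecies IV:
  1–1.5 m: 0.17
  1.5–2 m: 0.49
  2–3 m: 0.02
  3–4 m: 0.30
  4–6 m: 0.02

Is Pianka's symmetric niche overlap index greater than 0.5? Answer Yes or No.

Yes

Σ p₁ᵢp₂ᵢ = 0.0255 + 0.0980 + 0.0040 + 0.1140 + 0.0014 = 0.2429
Σp_1ᵢ² = 0.15² + 0.20² + 0.20² + 0.38² + 0.07² = 0.0225 + 0.0400 + 0.0400 + 0.1444 + 0.0049 = 0.2518
Σp_2ᵢ² = 0.17² + 0.49² + 0.02² + 0.30² + 0.02² = 0.0289 + 0.2401 + 0.0004 + 0.0900 + 0.0004 = 0.3598
O = 0.2429 / √(0.2518 × 0.3598) = 0.2429 / 0.30099 = 0.8070
O = 0.8070 > 0.5 → Yes.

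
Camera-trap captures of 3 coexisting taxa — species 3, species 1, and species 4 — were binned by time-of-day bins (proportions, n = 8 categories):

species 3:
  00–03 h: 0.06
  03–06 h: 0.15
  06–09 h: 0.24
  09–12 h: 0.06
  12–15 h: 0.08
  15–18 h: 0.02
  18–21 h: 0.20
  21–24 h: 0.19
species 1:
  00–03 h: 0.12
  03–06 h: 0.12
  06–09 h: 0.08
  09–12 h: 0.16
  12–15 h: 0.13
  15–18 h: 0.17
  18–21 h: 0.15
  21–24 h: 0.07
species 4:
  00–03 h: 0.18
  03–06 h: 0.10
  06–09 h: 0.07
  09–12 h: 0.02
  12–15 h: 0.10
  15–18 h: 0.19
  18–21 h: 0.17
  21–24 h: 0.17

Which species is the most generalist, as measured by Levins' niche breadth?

species 1

Σp_3ᵢ² = 0.06² + 0.15² + 0.24² + 0.06² + 0.08² + 0.02² + 0.20² + 0.19² = 0.0036 + 0.0225 + 0.0576 + 0.0036 + 0.0064 + 0.0004 + 0.0400 + 0.0361 = 0.1702
B_3 = 1 / 0.1702 = 5.8754
Σp_1ᵢ² = 0.12² + 0.12² + 0.08² + 0.16² + 0.13² + 0.17² + 0.15² + 0.07² = 0.0144 + 0.0144 + 0.0064 + 0.0256 + 0.0169 + 0.0289 + 0.0225 + 0.0049 = 0.1340
B_1 = 1 / 0.1340 = 7.4627
Σp_4ᵢ² = 0.18² + 0.10² + 0.07² + 0.02² + 0.10² + 0.19² + 0.17² + 0.17² = 0.0324 + 0.0100 + 0.0049 + 0.0004 + 0.0100 + 0.0361 + 0.0289 + 0.0289 = 0.1516
B_4 = 1 / 0.1516 = 6.5963
Highest B → broadest niche (most generalist): species 1 (B = 7.46).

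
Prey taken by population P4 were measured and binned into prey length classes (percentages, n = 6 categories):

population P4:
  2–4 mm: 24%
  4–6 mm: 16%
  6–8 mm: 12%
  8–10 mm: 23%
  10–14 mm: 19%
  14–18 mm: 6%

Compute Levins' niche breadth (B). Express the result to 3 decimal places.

5.258

Convert percentages to proportions (divide by 100).
Σpᵢ² = 0.24² + 0.16² + 0.12² + 0.23² + 0.19² + 0.06² = 0.0576 + 0.0256 + 0.0144 + 0.0529 + 0.0361 + 0.0036 = 0.1902
B = 1 / 0.1902 = 5.25762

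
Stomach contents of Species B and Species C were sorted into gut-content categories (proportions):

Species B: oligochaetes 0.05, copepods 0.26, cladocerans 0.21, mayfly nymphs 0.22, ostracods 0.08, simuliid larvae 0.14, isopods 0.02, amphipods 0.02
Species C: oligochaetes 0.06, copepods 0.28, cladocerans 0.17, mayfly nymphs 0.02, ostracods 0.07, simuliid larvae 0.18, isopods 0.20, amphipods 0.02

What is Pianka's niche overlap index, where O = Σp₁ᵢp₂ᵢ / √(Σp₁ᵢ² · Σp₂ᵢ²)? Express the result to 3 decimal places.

Σ p₁ᵢp₂ᵢ = 0.0030 + 0.0728 + 0.0357 + 0.0044 + 0.0056 + 0.0252 + 0.0040 + 0.0004 = 0.1511
Σp_1ᵢ² = 0.05² + 0.26² + 0.21² + 0.22² + 0.08² + 0.14² + 0.02² + 0.02² = 0.0025 + 0.0676 + 0.0441 + 0.0484 + 0.0064 + 0.0196 + 0.0004 + 0.0004 = 0.1894
Σp_2ᵢ² = 0.06² + 0.28² + 0.17² + 0.02² + 0.07² + 0.18² + 0.20² + 0.02² = 0.0036 + 0.0784 + 0.0289 + 0.0004 + 0.0049 + 0.0324 + 0.0400 + 0.0004 = 0.1890
O = 0.1511 / √(0.1894 × 0.1890) = 0.1511 / 0.189200 = 0.79863

0.799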